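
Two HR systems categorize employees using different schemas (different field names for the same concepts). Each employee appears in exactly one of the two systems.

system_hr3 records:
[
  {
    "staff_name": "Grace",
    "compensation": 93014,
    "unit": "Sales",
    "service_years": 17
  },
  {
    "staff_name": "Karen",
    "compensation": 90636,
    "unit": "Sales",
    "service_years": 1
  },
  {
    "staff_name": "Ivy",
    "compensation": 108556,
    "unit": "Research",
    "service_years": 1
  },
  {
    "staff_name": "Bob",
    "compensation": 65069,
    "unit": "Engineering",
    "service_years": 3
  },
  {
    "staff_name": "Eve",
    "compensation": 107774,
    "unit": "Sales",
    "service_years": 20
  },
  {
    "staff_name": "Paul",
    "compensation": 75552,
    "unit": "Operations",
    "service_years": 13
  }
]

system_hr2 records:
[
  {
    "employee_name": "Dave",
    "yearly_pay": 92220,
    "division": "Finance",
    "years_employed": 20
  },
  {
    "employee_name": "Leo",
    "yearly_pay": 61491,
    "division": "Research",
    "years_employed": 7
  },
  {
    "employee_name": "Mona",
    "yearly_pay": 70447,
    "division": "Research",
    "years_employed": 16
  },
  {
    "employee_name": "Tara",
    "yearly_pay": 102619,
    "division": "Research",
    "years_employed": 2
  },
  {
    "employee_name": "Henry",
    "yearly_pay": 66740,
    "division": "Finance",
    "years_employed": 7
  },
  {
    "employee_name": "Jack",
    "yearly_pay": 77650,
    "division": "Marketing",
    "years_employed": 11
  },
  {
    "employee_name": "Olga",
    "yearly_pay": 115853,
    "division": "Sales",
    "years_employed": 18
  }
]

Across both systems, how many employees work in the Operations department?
1

Schema mapping: "unit" (system_hr3) = "division" (system_hr2) = department

Operations employees in system_hr3: 1
Operations employees in system_hr2: 0

Total in Operations: 1 + 0 = 1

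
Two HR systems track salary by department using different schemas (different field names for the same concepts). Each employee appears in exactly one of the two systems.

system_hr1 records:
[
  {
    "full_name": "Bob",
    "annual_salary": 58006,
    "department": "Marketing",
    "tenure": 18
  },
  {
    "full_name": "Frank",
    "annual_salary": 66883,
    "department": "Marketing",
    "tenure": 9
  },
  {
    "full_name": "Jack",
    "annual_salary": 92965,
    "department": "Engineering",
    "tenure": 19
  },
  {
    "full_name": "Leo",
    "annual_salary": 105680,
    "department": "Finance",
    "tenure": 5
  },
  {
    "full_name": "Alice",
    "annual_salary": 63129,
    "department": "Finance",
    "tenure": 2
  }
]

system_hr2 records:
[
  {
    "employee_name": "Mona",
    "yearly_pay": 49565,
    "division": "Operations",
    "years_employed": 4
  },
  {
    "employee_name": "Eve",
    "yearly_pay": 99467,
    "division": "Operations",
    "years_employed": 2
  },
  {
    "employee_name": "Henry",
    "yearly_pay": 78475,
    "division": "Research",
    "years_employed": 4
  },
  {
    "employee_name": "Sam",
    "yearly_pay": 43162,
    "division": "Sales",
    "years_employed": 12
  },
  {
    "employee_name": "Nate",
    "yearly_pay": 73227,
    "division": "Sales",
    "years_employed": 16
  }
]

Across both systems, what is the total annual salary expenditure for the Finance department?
168809

Schema mappings:
- "department" (system_hr1) = "division" (system_hr2) = department
- "annual_salary" (system_hr1) = "yearly_pay" (system_hr2) = salary

Finance salaries from system_hr1: 168809
Finance salaries from system_hr2: 0

Total: 168809 + 0 = 168809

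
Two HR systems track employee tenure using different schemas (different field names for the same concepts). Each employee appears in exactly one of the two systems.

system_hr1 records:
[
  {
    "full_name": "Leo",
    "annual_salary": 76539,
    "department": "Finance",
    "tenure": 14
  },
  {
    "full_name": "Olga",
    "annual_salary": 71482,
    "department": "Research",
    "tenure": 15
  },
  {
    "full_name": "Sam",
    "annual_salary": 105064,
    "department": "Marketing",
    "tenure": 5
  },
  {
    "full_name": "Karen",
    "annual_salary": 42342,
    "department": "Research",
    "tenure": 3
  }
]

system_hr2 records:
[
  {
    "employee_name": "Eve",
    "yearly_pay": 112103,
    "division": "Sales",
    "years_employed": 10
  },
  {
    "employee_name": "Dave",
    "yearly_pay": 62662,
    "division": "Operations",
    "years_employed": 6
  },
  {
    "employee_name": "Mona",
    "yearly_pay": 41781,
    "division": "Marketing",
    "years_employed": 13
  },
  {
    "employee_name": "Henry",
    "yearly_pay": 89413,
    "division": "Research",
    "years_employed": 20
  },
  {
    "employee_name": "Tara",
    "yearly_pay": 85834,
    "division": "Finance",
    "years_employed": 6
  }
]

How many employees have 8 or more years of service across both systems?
5

Reconcile schemas: "tenure" (system_hr1) = "years_employed" (system_hr2) = years of service

From system_hr1: 2 employees with >= 8 years
From system_hr2: 3 employees with >= 8 years

Total: 2 + 3 = 5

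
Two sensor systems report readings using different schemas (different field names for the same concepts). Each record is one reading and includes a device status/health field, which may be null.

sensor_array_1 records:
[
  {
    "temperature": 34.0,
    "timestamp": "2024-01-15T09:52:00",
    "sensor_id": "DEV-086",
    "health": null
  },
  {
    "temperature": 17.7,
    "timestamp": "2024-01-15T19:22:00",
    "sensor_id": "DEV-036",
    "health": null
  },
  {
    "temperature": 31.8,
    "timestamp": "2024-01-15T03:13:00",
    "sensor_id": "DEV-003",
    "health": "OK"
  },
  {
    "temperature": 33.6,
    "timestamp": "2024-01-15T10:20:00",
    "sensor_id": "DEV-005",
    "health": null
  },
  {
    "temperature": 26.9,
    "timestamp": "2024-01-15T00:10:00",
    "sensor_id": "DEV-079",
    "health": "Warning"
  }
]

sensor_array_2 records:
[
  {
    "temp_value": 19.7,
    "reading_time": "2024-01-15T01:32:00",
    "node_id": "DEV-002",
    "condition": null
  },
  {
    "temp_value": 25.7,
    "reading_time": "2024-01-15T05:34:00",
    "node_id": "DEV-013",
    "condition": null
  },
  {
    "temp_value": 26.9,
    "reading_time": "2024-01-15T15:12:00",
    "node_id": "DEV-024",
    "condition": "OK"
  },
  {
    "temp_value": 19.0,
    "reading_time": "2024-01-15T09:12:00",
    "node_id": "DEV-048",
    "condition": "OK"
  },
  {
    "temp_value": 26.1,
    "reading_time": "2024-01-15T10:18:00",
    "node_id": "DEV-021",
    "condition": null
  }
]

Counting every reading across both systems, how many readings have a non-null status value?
4

Schema mapping: "health" (sensor_array_1) = "condition" (sensor_array_2) = status

Non-null in sensor_array_1: 2
Non-null in sensor_array_2: 2

Total non-null: 2 + 2 = 4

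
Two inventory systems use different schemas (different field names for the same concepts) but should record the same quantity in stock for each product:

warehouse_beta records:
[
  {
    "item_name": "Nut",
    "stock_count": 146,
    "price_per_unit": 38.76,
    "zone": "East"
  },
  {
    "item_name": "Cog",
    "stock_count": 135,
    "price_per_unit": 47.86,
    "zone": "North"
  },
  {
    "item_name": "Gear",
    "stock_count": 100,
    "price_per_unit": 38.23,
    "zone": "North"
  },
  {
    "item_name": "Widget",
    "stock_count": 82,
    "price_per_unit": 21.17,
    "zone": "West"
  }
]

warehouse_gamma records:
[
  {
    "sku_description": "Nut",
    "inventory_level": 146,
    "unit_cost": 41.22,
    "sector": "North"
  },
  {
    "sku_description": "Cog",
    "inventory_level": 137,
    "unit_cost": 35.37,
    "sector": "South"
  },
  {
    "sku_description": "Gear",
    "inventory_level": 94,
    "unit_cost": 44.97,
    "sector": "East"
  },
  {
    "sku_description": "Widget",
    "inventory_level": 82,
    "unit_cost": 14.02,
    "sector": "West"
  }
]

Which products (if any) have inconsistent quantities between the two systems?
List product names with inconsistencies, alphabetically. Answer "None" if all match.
Cog, Gear

Schema mappings:
- "item_name" (warehouse_beta) = "sku_description" (warehouse_gamma) = product name
- "stock_count" (warehouse_beta) = "inventory_level" (warehouse_gamma) = quantity

Comparison:
  Nut: 146 vs 146 - MATCH
  Cog: 135 vs 137 - MISMATCH
  Gear: 100 vs 94 - MISMATCH
  Widget: 82 vs 82 - MATCH

Products with inconsistencies: Cog, Gear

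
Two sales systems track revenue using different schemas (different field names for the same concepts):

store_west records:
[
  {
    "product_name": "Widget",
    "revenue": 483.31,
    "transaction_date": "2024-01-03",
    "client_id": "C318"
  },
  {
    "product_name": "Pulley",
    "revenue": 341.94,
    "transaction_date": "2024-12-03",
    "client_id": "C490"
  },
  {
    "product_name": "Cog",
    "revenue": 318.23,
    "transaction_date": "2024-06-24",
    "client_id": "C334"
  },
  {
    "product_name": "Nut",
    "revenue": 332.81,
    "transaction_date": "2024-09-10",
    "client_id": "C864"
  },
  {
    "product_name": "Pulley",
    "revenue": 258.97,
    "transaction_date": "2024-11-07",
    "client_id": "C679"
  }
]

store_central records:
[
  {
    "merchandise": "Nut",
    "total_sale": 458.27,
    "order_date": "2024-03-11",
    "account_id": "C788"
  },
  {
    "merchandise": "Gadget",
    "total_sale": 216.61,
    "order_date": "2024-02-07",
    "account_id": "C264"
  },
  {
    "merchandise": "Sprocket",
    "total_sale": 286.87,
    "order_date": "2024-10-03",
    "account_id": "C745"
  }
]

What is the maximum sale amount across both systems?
483.31

Reconcile: "revenue" (store_west) = "total_sale" (store_central) = sale amount

Maximum in store_west: 483.31
Maximum in store_central: 458.27

Overall maximum: max(483.31, 458.27) = 483.31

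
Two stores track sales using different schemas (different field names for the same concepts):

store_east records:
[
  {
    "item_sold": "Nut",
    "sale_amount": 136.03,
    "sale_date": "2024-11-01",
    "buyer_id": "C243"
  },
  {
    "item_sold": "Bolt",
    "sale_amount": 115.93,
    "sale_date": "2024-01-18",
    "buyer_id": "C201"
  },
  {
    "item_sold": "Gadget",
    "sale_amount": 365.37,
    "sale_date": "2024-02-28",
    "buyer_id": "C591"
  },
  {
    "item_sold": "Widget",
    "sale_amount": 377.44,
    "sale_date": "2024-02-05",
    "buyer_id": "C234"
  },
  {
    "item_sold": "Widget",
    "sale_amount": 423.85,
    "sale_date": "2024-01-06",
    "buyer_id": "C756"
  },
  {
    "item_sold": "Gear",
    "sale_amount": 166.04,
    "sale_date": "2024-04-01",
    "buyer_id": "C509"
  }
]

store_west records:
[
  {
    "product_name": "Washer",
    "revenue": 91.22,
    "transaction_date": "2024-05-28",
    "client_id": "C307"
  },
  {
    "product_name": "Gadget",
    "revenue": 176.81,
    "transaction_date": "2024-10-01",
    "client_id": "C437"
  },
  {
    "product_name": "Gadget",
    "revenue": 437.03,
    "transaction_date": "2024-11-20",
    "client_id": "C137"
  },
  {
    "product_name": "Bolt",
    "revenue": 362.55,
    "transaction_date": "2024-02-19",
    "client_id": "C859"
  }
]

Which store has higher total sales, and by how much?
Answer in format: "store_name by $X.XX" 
store_east by $517.05

Schema mapping: "sale_amount" (store_east) = "revenue" (store_west) = sale amount

Total for store_east: 1584.66
Total for store_west: 1067.61

Difference: |1584.66 - 1067.61| = 517.05
store_east has higher sales by $517.05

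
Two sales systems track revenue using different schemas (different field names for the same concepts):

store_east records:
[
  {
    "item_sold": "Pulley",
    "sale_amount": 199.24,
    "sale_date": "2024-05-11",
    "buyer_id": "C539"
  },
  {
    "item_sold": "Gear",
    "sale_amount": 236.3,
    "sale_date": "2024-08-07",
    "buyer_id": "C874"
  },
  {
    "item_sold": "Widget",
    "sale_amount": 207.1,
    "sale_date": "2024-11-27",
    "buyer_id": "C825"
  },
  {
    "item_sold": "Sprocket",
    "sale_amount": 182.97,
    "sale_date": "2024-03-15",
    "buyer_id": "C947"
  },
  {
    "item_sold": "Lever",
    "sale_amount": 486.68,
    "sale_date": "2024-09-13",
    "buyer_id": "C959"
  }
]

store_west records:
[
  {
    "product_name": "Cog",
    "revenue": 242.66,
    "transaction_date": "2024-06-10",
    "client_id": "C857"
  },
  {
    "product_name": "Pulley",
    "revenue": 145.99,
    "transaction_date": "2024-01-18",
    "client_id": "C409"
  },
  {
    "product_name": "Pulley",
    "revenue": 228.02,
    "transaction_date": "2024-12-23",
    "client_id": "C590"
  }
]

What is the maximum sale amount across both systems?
486.68

Reconcile: "sale_amount" (store_east) = "revenue" (store_west) = sale amount

Maximum in store_east: 486.68
Maximum in store_west: 242.66

Overall maximum: max(486.68, 242.66) = 486.68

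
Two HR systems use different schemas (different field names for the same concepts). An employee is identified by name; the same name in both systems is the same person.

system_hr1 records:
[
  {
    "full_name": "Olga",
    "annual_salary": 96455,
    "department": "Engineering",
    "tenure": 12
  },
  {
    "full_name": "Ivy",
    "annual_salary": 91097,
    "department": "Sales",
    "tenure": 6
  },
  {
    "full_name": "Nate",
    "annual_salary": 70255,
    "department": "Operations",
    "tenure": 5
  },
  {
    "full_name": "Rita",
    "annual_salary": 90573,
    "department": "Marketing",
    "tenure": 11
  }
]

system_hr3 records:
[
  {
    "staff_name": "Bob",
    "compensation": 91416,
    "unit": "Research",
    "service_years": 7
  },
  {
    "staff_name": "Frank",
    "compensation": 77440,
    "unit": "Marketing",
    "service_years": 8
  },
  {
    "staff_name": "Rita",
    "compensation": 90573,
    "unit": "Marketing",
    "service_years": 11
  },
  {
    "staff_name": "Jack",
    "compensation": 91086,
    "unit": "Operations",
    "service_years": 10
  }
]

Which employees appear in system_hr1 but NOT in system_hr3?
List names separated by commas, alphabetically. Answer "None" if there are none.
Ivy, Nate, Olga

Schema mapping: "full_name" (system_hr1) = "staff_name" (system_hr3) = employee name

Names in system_hr1: ['Ivy', 'Nate', 'Olga', 'Rita']
Names in system_hr3: ['Bob', 'Frank', 'Jack', 'Rita']

In system_hr1 but not system_hr3: ['Ivy', 'Nate', 'Olga']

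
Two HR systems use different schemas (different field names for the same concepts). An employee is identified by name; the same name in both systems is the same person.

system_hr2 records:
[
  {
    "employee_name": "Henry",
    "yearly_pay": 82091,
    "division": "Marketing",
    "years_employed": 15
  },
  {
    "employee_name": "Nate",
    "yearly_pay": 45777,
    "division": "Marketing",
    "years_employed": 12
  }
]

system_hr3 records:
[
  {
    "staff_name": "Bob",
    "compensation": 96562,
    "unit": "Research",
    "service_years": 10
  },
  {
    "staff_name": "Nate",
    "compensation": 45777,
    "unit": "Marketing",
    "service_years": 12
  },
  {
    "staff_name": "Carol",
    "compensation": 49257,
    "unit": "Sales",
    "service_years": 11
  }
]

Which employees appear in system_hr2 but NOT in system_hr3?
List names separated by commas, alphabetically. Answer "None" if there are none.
Henry

Schema mapping: "employee_name" (system_hr2) = "staff_name" (system_hr3) = employee name

Names in system_hr2: ['Henry', 'Nate']
Names in system_hr3: ['Bob', 'Carol', 'Nate']

In system_hr2 but not system_hr3: ['Henry']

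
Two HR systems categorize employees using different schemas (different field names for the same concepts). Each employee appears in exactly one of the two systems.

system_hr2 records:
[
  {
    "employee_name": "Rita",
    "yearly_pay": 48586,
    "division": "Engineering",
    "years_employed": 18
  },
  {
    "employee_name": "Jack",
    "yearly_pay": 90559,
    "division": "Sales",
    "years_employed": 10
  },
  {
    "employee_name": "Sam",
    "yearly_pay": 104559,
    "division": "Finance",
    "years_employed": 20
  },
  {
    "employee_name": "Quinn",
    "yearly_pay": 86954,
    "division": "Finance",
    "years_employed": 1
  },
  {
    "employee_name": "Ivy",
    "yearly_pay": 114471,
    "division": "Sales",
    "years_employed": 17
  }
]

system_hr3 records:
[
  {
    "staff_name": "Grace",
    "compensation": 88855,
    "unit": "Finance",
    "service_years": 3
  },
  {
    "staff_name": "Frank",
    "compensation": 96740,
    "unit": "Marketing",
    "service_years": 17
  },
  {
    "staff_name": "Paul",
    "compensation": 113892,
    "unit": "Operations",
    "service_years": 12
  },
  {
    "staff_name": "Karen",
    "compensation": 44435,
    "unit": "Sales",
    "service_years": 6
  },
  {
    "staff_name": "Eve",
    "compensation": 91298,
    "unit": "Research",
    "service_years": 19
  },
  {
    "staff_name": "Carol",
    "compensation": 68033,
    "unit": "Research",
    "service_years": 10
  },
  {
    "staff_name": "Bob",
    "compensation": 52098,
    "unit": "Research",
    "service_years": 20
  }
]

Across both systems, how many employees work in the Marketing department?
1

Schema mapping: "division" (system_hr2) = "unit" (system_hr3) = department

Marketing employees in system_hr2: 0
Marketing employees in system_hr3: 1

Total in Marketing: 0 + 1 = 1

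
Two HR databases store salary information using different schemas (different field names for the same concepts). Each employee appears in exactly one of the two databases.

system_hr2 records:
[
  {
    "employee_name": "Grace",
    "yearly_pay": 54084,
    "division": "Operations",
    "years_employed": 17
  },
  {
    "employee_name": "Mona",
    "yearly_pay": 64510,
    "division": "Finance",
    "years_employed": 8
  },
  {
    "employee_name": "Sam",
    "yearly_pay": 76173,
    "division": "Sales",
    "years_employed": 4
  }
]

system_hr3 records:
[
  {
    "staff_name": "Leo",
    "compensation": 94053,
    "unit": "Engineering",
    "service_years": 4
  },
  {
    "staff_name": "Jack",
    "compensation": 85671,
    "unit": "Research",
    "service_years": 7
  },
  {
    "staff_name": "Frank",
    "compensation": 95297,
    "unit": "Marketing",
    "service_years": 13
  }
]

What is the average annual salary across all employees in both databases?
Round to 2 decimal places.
78298.00

Schema mapping: "yearly_pay" (system_hr2) = "compensation" (system_hr3) = annual salary

All salaries: [54084, 64510, 76173, 94053, 85671, 95297]
Sum: 469788
Count: 6
Average: 469788 / 6 = 78298.00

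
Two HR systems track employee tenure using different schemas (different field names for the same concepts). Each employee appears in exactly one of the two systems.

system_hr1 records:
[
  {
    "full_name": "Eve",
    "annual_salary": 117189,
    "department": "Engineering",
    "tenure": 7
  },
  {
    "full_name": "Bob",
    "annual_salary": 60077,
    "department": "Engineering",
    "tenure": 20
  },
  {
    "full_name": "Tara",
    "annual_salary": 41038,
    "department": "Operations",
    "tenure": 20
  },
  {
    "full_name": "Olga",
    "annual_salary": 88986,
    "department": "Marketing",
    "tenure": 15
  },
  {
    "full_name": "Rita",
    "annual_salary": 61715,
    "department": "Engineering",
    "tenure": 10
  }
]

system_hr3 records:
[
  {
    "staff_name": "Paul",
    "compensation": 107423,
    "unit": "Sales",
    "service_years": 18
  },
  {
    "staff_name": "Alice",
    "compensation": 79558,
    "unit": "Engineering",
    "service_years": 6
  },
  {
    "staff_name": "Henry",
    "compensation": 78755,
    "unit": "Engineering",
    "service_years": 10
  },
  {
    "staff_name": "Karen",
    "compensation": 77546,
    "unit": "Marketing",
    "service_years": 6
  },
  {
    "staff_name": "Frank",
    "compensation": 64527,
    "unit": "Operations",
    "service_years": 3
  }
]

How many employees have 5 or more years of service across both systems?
9

Reconcile schemas: "tenure" (system_hr1) = "service_years" (system_hr3) = years of service

From system_hr1: 5 employees with >= 5 years
From system_hr3: 4 employees with >= 5 years

Total: 5 + 4 = 9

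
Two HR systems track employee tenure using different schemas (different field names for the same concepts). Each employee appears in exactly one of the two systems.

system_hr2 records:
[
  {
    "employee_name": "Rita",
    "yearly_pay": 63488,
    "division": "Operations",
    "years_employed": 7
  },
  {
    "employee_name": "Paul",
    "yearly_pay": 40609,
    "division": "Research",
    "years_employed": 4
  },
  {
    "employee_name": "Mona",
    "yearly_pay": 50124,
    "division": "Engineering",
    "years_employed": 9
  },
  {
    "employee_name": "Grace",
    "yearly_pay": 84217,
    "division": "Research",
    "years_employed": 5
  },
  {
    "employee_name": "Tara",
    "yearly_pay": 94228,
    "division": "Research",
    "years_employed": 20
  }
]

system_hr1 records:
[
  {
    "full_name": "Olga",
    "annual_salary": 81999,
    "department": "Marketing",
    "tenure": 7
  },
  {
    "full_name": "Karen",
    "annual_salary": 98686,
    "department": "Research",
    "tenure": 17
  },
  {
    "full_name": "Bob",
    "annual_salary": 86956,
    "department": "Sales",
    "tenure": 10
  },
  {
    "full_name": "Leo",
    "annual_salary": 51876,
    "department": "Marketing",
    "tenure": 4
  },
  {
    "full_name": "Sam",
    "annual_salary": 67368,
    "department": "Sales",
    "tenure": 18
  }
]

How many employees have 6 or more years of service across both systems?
7

Reconcile schemas: "years_employed" (system_hr2) = "tenure" (system_hr1) = years of service

From system_hr2: 3 employees with >= 6 years
From system_hr1: 4 employees with >= 6 years

Total: 3 + 4 = 7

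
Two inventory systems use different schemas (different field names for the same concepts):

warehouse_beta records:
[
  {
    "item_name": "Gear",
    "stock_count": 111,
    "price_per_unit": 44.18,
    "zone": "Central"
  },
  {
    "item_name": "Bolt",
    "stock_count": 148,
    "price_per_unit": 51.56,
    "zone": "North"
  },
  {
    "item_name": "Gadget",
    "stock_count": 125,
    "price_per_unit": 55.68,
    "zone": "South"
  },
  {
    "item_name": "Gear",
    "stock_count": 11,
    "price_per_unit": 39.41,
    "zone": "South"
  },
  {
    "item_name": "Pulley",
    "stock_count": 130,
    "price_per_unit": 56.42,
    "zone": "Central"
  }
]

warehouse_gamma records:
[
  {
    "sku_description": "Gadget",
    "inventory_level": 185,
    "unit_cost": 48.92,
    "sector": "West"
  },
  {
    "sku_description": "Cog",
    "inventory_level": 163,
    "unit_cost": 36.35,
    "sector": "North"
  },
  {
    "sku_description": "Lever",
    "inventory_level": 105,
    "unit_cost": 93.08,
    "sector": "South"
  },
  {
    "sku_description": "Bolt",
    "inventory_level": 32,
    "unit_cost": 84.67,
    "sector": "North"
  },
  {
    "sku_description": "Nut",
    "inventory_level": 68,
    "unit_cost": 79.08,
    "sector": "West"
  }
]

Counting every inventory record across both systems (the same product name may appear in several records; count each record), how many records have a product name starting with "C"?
1

Schema mapping: "item_name" (warehouse_beta) = "sku_description" (warehouse_gamma) = product name

Records with product name starting with "C" in warehouse_beta: 0
Records with product name starting with "C" in warehouse_gamma: 1

Total: 0 + 1 = 1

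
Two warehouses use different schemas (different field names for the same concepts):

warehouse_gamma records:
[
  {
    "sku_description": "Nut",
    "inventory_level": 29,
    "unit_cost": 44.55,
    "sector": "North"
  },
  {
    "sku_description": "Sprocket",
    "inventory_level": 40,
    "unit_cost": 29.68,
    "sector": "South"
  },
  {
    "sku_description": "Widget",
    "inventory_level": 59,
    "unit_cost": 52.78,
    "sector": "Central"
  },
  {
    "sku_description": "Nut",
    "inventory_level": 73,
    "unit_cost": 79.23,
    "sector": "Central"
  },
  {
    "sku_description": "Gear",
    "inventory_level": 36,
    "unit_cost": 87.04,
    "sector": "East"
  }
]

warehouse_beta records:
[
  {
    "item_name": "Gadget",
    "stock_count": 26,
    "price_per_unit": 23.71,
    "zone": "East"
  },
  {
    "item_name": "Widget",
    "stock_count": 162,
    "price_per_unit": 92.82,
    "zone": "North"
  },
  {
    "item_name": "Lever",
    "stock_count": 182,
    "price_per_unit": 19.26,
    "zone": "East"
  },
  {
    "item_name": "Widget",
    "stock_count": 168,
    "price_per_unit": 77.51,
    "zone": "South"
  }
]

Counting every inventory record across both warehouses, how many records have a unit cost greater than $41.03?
6

Schema mapping: "unit_cost" (warehouse_gamma) = "price_per_unit" (warehouse_beta) = unit cost

Records > $41.03 in warehouse_gamma: 4
Records > $41.03 in warehouse_beta: 2

Total count: 4 + 2 = 6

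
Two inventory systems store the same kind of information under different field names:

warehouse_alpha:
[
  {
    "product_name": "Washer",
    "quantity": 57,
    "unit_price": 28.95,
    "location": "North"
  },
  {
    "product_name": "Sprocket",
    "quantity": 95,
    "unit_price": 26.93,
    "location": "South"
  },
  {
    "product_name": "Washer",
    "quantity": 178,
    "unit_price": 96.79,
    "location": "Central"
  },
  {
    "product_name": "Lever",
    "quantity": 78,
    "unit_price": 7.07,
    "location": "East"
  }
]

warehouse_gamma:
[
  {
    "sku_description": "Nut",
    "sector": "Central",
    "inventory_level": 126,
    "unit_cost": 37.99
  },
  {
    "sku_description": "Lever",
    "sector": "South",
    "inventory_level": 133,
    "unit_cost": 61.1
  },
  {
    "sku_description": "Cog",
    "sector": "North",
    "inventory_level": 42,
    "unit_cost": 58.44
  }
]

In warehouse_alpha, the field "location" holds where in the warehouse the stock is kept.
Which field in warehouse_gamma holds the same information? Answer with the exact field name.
sector

In warehouse_alpha, "location" holds where in the warehouse the stock is kept.
The fields in warehouse_gamma are: "sku_description", "sector", "inventory_level", "unit_cost".
"sector" is the match: the name refers to the same concept and its values are area labels (e.g. 'Central', 'North').
The other fields ("sku_description", "inventory_level", "unit_cost") hold different kinds of data.

So "location" in warehouse_alpha corresponds to "sector" in warehouse_gamma.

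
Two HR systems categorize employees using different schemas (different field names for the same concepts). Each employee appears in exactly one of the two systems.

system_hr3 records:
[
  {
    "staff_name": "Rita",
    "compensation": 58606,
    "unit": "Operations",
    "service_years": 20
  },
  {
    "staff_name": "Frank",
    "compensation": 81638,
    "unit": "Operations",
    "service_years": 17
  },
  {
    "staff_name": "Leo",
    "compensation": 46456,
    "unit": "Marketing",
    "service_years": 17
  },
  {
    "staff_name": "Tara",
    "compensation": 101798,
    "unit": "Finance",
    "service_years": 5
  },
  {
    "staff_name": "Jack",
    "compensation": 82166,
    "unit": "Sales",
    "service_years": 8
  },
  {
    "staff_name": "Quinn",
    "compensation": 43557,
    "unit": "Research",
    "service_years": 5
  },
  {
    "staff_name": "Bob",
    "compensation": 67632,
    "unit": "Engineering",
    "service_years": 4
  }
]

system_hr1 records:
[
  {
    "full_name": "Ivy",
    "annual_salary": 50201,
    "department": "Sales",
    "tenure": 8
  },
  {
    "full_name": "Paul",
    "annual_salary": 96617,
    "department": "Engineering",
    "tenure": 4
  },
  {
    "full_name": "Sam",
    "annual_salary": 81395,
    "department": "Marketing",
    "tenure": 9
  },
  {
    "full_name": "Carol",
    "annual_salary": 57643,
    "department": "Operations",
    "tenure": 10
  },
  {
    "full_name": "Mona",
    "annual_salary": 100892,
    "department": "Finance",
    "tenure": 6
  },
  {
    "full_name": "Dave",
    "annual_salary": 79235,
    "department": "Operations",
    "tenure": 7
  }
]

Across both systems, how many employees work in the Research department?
1

Schema mapping: "unit" (system_hr3) = "department" (system_hr1) = department

Research employees in system_hr3: 1
Research employees in system_hr1: 0

Total in Research: 1 + 0 = 1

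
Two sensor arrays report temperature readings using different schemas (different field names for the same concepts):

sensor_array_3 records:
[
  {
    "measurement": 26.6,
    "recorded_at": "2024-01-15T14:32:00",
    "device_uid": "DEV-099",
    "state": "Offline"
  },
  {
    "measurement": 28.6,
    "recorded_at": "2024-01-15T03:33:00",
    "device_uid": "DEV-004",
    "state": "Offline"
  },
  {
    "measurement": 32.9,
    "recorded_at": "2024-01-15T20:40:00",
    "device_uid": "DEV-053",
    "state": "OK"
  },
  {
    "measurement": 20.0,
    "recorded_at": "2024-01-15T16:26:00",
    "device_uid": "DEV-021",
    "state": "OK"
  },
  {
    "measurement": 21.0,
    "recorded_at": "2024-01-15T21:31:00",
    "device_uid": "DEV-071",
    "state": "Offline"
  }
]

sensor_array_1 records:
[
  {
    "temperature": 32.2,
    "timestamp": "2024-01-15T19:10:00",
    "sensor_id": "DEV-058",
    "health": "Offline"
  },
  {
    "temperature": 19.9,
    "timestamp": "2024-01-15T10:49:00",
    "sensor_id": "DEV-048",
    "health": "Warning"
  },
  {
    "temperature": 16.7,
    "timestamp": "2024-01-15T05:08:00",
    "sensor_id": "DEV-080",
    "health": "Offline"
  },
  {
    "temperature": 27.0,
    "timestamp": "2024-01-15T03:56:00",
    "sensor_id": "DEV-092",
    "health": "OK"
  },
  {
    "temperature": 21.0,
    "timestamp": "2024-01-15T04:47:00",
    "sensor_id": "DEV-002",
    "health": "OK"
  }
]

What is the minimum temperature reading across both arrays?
16.7

Schema mapping: "measurement" (sensor_array_3) = "temperature" (sensor_array_1) = temperature reading

Minimum in sensor_array_3: 20.0
Minimum in sensor_array_1: 16.7

Overall minimum: min(20.0, 16.7) = 16.7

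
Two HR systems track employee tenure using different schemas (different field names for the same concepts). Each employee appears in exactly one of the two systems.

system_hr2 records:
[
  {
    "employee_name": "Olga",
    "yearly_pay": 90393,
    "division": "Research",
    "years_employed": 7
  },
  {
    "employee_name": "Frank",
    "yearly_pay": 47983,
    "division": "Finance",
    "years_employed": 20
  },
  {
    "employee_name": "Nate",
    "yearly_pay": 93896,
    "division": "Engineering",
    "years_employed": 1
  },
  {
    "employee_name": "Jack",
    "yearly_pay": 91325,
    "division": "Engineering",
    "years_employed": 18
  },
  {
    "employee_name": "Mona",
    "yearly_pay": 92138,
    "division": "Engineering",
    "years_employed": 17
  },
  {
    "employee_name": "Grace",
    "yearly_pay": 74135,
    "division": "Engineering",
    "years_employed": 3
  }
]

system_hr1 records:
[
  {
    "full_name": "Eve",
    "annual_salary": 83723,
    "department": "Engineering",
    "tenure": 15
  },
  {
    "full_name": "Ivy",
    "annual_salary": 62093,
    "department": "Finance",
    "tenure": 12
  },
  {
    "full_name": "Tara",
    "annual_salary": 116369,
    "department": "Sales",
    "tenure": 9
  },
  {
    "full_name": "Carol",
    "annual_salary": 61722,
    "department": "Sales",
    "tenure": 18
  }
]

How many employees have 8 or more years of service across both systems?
7

Reconcile schemas: "years_employed" (system_hr2) = "tenure" (system_hr1) = years of service

From system_hr2: 3 employees with >= 8 years
From system_hr1: 4 employees with >= 8 years

Total: 3 + 4 = 7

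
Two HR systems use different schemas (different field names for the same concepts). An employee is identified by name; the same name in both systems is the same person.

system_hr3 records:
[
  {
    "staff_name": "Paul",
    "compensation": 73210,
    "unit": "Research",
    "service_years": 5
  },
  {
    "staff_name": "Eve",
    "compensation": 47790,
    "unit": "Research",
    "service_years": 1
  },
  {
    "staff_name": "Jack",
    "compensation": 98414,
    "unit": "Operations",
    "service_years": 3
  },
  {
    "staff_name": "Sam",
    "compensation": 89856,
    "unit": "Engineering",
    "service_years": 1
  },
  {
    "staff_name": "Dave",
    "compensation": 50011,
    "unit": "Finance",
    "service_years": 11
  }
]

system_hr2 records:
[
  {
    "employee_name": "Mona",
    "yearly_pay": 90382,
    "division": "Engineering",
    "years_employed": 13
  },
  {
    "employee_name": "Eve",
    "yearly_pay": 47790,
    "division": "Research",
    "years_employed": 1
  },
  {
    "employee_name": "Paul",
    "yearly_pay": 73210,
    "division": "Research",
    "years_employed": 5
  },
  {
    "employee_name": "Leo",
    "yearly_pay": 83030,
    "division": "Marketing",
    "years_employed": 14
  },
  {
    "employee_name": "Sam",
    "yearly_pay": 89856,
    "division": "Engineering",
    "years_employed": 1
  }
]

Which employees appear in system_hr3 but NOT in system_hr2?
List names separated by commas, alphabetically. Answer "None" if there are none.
Dave, Jack

Schema mapping: "staff_name" (system_hr3) = "employee_name" (system_hr2) = employee name

Names in system_hr3: ['Dave', 'Eve', 'Jack', 'Paul', 'Sam']
Names in system_hr2: ['Eve', 'Leo', 'Mona', 'Paul', 'Sam']

In system_hr3 but not system_hr2: ['Dave', 'Jack']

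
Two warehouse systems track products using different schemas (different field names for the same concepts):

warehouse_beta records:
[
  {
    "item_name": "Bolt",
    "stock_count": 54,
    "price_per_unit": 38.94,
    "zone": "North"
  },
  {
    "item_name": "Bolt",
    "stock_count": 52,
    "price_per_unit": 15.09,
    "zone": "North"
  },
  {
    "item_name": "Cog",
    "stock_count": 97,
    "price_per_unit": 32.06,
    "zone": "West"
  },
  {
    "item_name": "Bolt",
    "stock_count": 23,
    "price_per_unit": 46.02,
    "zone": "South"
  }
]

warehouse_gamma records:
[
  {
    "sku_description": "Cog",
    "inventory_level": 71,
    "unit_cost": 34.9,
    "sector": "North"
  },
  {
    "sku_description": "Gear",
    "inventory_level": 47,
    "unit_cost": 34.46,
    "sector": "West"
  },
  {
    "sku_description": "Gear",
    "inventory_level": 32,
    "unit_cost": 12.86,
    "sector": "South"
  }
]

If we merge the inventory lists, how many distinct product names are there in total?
3

Schema mapping: "item_name" (warehouse_beta) = "sku_description" (warehouse_gamma) = product name

Products in warehouse_beta: ['Bolt', 'Cog']
Products in warehouse_gamma: ['Cog', 'Gear']

Union (unique products): ['Bolt', 'Cog', 'Gear']
Count: 3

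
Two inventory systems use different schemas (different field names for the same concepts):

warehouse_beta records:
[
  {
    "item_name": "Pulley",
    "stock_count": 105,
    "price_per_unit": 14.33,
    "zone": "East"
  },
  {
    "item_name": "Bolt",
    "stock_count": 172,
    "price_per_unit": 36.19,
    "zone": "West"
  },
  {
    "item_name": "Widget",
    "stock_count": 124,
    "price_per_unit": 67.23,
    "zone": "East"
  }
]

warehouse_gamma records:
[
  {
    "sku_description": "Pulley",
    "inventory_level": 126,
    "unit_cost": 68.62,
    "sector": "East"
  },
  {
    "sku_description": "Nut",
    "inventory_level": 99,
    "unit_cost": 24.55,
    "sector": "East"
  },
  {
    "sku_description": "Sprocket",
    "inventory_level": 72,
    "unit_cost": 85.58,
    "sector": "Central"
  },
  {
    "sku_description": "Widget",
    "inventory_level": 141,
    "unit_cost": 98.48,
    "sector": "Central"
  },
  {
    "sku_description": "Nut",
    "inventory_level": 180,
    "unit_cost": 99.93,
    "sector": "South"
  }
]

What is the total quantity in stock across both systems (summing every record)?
1019

To reconcile these schemas, identify the field holding the quantity in stock in each system:
1. In warehouse_beta it is "stock_count"
2. In warehouse_gamma it is "inventory_level"

From warehouse_beta: 105 + 172 + 124 = 401
From warehouse_gamma: 126 + 99 + 72 + 141 + 180 = 618

Total: 401 + 618 = 1019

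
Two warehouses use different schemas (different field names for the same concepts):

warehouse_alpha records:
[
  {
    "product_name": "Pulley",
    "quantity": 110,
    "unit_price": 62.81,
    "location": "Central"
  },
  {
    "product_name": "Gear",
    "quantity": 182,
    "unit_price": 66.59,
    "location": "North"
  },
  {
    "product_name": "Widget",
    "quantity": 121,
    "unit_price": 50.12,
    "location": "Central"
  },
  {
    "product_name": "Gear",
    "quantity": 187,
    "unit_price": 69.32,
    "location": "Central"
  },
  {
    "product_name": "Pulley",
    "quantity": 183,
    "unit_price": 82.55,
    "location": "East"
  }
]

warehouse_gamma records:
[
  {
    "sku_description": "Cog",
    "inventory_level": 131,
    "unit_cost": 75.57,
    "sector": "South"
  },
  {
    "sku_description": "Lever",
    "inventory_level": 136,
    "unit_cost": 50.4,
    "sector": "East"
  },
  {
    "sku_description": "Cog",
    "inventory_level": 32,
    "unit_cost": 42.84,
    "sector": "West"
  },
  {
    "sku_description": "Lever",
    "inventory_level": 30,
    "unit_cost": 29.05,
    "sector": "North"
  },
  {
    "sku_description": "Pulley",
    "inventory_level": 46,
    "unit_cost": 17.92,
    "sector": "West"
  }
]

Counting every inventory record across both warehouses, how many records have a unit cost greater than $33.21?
8

Schema mapping: "unit_price" (warehouse_alpha) = "unit_cost" (warehouse_gamma) = unit cost

Records > $33.21 in warehouse_alpha: 5
Records > $33.21 in warehouse_gamma: 3

Total count: 5 + 3 = 8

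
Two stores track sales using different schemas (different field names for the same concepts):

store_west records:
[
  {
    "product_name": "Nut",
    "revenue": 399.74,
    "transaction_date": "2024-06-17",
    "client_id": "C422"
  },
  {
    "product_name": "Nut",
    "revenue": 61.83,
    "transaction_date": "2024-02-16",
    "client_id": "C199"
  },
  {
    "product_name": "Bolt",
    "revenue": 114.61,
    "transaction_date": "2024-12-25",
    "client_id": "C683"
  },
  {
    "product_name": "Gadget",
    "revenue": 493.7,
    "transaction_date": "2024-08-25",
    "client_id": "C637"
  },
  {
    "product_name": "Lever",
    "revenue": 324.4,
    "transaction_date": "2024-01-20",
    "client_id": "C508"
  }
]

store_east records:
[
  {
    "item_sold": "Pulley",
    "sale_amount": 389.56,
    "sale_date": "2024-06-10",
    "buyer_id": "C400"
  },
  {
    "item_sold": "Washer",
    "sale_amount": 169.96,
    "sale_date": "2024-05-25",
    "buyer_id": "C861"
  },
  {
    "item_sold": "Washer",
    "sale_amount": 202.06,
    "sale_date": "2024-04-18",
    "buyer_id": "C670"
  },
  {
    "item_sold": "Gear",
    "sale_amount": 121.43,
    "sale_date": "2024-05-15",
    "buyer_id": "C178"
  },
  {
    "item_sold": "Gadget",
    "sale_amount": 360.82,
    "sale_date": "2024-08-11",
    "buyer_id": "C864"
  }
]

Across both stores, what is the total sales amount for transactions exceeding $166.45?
2340.24

Schema mapping: "revenue" (store_west) = "sale_amount" (store_east) = sale amount

Sum of sales > $166.45 in store_west: 1217.84
Sum of sales > $166.45 in store_east: 1122.4

Total: 1217.84 + 1122.4 = 2340.24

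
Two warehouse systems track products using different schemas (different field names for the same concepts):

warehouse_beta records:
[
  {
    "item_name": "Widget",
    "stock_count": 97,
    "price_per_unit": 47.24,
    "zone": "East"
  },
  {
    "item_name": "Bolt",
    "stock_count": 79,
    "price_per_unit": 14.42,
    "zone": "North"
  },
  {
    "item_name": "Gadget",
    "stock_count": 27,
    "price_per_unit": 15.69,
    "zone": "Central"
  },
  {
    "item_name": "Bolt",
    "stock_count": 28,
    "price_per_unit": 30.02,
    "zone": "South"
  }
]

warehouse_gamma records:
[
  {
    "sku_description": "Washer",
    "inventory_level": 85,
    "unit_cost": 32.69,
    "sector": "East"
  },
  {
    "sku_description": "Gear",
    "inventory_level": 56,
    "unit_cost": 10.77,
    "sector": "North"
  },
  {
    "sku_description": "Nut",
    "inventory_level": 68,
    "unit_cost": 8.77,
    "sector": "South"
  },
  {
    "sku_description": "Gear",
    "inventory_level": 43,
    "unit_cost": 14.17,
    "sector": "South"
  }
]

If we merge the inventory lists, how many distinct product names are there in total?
6

Schema mapping: "item_name" (warehouse_beta) = "sku_description" (warehouse_gamma) = product name

Products in warehouse_beta: ['Bolt', 'Gadget', 'Widget']
Products in warehouse_gamma: ['Gear', 'Nut', 'Washer']

Union (unique products): ['Bolt', 'Gadget', 'Gear', 'Nut', 'Washer', 'Widget']
Count: 6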